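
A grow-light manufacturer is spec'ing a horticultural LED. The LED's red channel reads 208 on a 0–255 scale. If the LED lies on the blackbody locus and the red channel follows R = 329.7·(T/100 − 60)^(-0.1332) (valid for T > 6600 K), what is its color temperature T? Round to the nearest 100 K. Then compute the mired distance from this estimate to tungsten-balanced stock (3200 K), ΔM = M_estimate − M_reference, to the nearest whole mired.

-204 mireds

(t − 60)^(-0.1332) = 208/329.7 = 0.63088.
t − 60 = 0.63088^(1/-0.1332) = 0.63088^(-7.508) = 31.763, so t = 91.763.
T = 100·t = 9176 K → 9200 K to the nearest 100 K.
M_estimate = 10⁶/9200 = 108.70; M_reference = 10⁶/3200 = 312.50.
ΔM = 108.70 − 312.50 = -203.80 → -204 mireds.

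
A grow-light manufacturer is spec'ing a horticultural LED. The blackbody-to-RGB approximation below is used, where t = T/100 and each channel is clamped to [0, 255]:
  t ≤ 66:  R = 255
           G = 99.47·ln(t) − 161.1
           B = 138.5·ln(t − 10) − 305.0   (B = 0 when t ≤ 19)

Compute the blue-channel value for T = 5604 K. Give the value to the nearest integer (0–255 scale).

225

t = 5604/100 = 56.04; the t ≤ 66 branch applies.
B = 138.5·ln(56.04 − 10) − 305.0 = 138.5·ln 46.04 − 305.0 = 138.5·3.8295 − 305.0 = 225.387.
Rounded: 225.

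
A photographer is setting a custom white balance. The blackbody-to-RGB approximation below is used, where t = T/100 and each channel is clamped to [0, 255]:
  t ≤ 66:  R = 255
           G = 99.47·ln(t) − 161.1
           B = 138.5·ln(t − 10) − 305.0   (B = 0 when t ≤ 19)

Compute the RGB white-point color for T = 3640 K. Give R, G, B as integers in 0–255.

R=255, G=196, B=148

t = 3640/100 = 36.4; the t ≤ 66 branch applies.
R = 255 by definition for t ≤ 66.
G = 99.47·ln 36.4 − 161.1 = 99.47·3.5946 − 161.1 = 196.452.
B = 138.5·ln(36.4 − 10) − 305.0 = 138.5·ln 26.4 − 305.0 = 138.5·3.2734 − 305.0 = 148.361.
Rounded: (255, 196, 148).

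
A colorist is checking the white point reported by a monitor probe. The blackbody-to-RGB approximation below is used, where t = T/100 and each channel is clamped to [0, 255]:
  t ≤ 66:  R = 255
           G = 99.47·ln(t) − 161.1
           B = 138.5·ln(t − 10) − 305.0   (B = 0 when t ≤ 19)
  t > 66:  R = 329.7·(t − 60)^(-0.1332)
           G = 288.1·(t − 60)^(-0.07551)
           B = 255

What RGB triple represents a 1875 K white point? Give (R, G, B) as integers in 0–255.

t = 1875/100 = 18.75; the t ≤ 66 branch applies.
R = 255 by definition for t ≤ 66.
G = 99.47·ln 18.75 − 161.1 = 99.47·2.9312 − 161.1 = 130.466.
t = 18.75 ≤ 19, so B = 0.
Rounded: (255, 130, 0).

(255, 130, 0)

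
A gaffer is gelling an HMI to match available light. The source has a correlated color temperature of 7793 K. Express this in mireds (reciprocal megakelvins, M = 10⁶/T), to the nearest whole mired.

128 mireds

M = 10⁶ / 7793 = 128.320 → 128 mireds.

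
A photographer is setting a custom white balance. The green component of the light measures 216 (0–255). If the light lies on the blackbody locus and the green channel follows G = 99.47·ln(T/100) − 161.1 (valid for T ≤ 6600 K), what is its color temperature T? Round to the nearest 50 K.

4450 K

ln t = (216 + 161.1) / 99.47 = 3.7911.
t = e^3.7911 = 44.305.
T = 100·t = 4430 K → 4450 K to the nearest 50 K.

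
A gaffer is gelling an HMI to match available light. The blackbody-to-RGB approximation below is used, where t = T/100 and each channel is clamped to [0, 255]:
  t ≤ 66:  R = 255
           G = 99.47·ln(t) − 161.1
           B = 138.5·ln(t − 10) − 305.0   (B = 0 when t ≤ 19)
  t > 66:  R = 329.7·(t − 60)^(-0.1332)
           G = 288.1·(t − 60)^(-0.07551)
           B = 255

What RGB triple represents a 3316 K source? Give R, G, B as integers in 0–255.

R=255, G=187, B=130

t = 3316/100 = 33.16; the t ≤ 66 branch applies.
R = 255 by definition for t ≤ 66.
G = 99.47·ln 33.16 − 161.1 = 99.47·3.5013 − 161.1 = 187.179.
B = 138.5·ln(33.16 − 10) − 305.0 = 138.5·ln 23.16 − 305.0 = 138.5·3.1424 − 305.0 = 130.226.
Rounded: (255, 187, 130).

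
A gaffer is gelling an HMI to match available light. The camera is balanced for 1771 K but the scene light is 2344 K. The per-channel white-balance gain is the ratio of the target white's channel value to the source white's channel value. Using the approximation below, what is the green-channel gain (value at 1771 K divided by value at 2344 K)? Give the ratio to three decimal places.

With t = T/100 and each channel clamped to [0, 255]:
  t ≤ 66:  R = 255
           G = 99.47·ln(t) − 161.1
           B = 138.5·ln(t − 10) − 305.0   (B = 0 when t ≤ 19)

0.817

At 2344 K (t = 23.44):
  G = 99.47·ln 23.44 − 161.1 = 99.47·3.1544 − 161.1 = 152.673.
At 1771 K (t = 17.71):
  G = 99.47·ln 17.71 − 161.1 = 99.47·2.8741 − 161.1 = 124.790.
Gain = 124.790 / 152.673 = 0.8174 → 0.817.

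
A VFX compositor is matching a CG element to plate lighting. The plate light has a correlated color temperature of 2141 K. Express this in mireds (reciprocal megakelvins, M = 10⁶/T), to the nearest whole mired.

467 mireds

M = 10⁶ / 2141 = 467.071 → 467 mireds.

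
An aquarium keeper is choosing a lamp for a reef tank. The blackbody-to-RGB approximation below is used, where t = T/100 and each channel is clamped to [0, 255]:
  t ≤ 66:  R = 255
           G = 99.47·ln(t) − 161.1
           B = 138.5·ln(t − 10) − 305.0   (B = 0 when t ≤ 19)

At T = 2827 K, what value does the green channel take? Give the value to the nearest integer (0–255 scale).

171

t = 2827/100 = 28.27; the t ≤ 66 branch applies.
G = 99.47·ln 28.27 − 161.1 = 99.47·3.3418 − 161.1 = 171.309.
Rounded: 171.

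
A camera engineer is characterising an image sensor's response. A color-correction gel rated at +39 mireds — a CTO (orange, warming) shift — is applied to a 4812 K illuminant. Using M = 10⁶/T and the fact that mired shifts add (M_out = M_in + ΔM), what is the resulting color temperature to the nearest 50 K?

4050 K

M_in = 10⁶/4812 = 207.81 mireds.
M_out = 207.81 + (+39) = 246.81 mireds.
T_out = 10⁶/246.81 = 4051.6 K → 4050 K.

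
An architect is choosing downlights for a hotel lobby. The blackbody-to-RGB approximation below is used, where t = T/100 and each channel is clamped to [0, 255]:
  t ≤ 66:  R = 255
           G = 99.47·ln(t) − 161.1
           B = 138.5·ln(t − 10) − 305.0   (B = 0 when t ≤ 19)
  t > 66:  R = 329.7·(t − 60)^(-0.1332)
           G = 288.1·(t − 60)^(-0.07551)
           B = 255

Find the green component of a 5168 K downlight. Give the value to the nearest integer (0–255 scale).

t = 5168/100 = 51.68; the t ≤ 66 branch applies.
G = 99.47·ln 51.68 − 161.1 = 99.47·3.9451 − 161.1 = 231.316.
Rounded: 231.

231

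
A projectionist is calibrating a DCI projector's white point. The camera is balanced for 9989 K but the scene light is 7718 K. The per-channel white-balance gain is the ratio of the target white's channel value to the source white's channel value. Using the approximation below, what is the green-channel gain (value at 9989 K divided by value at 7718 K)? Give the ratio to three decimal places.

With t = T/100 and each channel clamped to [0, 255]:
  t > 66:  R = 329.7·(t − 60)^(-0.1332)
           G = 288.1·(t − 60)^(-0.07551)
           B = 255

At 7718 K (t = 77.18):
  G = 288.1·(77.18 − 60)^(-0.07551) = 288.1·17.18^(-0.07551) = 288.1·0.80676 = 232.427.
At 9989 K (t = 99.89):
  G = 288.1·(99.89 − 60)^(-0.07551) = 288.1·39.89^(-0.07551) = 288.1·0.75704 = 218.103.
Gain = 218.103 / 232.427 = 0.9384 → 0.938.

0.938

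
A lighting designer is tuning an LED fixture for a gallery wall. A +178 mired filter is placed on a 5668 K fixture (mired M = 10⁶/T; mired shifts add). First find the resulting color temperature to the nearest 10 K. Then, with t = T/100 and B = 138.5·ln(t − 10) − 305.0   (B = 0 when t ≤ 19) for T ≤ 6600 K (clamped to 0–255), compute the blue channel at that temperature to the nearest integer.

M_in = 10⁶/5668 = 176.43; M_out = 176.43 + (+178) = 354.43.
T_out = 10⁶/354.43 = 2821.4 K → 2820 K; t = 28.2.
B = 138.5·ln(28.2 − 10) − 305.0 = 138.5·ln 18.2 − 305.0 = 138.5·2.9014 − 305.0 = 96.847.
Rounded: 97.

97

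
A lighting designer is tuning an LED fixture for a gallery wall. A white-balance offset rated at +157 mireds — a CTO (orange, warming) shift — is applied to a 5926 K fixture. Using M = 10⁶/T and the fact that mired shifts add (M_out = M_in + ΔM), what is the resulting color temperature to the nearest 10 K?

3070 K

M_in = 10⁶/5926 = 168.75 mireds.
M_out = 168.75 + (+157) = 325.75 mireds.
T_out = 10⁶/325.75 = 3069.9 K → 3070 K.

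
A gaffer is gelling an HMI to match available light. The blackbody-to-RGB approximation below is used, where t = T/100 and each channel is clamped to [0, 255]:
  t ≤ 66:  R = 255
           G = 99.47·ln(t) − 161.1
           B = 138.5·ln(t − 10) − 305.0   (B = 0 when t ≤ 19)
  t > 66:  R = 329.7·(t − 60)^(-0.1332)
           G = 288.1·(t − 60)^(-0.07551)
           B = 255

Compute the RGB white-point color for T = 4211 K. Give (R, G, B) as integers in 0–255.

(255, 211, 175)

t = 4211/100 = 42.11; the t ≤ 66 branch applies.
R = 255 by definition for t ≤ 66.
G = 99.47·ln 42.11 − 161.1 = 99.47·3.7403 − 161.1 = 210.946.
B = 138.5·ln(42.11 − 10) − 305.0 = 138.5·ln 32.11 − 305.0 = 138.5·3.4692 − 305.0 = 175.480.
Rounded: (255, 211, 175).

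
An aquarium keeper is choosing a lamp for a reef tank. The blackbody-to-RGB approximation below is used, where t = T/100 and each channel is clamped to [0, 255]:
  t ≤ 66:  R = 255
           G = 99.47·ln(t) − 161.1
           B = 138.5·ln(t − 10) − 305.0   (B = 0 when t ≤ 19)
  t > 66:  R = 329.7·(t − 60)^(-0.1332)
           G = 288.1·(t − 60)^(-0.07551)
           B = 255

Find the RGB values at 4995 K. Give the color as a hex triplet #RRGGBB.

t = 4995/100 = 49.95; the t ≤ 66 branch applies.
R = 255 by definition for t ≤ 66.
G = 99.47·ln 49.95 − 161.1 = 99.47·3.9110 − 161.1 = 227.929.
B = 138.5·ln(49.95 − 10) − 305.0 = 138.5·ln 39.95 − 305.0 = 138.5·3.6876 − 305.0 = 205.737.
Rounded: (255, 228, 206).
In hex: #FFE4CE.

#FFE4CE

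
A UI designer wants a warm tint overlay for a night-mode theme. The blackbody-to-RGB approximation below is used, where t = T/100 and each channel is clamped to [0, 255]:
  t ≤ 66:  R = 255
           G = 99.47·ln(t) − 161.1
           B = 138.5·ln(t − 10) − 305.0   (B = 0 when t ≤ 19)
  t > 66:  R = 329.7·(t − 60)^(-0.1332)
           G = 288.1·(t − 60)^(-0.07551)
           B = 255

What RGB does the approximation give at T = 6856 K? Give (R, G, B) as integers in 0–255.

(248, 245, 255)

t = 6856/100 = 68.56; the t > 66 branch applies.
R = 329.7·(68.56 − 60)^(-0.1332) = 329.7·8.56^(-0.1332) = 329.7·0.75127 = 247.693.
G = 288.1·(68.56 − 60)^(-0.07551) = 288.1·8.56^(-0.07551) = 288.1·0.85033 = 244.981.
B = 255 by definition for t > 66.
Rounded: (248, 245, 255).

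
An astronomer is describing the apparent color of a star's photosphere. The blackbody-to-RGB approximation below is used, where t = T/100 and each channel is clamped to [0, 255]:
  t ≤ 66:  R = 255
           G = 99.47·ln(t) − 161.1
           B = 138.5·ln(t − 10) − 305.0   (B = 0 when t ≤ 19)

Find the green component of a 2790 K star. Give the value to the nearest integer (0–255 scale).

t = 2790/100 = 27.9; the t ≤ 66 branch applies.
G = 99.47·ln 27.9 − 161.1 = 99.47·3.3286 − 161.1 = 169.998.
Rounded: 170.

170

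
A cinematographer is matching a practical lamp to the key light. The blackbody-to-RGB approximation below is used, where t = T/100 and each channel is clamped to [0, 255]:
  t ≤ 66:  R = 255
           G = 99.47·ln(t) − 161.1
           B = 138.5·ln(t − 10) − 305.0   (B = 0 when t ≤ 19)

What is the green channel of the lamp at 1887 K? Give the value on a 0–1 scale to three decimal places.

t = 1887/100 = 18.87; the t ≤ 66 branch applies.
G = 99.47·ln 18.87 − 161.1 = 99.47·2.9376 − 161.1 = 131.100.
On a 0–1 scale: 131.100/255 = 0.5141 → 0.514.

0.514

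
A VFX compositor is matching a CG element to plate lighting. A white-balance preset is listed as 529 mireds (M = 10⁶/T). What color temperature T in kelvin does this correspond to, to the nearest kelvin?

1890 K

T = 10⁶ / 529 = 1890.36 K → 1890 K.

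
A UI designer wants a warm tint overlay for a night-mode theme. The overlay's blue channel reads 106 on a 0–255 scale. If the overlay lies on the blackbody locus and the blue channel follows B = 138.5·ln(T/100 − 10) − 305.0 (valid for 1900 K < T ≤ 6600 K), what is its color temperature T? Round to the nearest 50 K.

2950 K

ln(t − 10) = (106 + 305.0) / 138.5 = 2.9675.
t − 10 = e^2.9675 = 19.443, so t = 29.443.
T = 100·t = 2944 K → 2950 K to the nearest 50 K.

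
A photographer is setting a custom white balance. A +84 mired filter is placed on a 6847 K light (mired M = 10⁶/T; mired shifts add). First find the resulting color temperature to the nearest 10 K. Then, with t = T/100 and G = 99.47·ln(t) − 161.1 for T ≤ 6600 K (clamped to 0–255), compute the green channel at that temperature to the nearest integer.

M_in = 10⁶/6847 = 146.05; M_out = 146.05 + (+84) = 230.05.
T_out = 10⁶/230.05 = 4346.9 K → 4350 K; t = 43.5.
G = 99.47·ln 43.5 − 161.1 = 99.47·3.7728 − 161.1 = 214.177.
Rounded: 214.

214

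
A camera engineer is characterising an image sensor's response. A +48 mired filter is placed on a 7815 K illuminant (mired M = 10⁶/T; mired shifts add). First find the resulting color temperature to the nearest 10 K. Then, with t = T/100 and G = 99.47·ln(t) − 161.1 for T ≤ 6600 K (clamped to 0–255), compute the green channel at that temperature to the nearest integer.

M_in = 10⁶/7815 = 127.96; M_out = 127.96 + (+48) = 175.96.
T_out = 10⁶/175.96 = 5683.1 K → 5680 K; t = 56.8.
G = 99.47·ln 56.8 − 161.1 = 99.47·4.0395 − 161.1 = 240.713.
Rounded: 241.

241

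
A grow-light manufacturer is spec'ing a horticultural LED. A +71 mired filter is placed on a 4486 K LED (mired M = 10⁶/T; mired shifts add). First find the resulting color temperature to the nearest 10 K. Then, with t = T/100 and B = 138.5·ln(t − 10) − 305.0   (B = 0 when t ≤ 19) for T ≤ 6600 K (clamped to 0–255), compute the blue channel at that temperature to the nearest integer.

M_in = 10⁶/4486 = 222.92; M_out = 222.92 + (+71) = 293.92.
T_out = 10⁶/293.92 = 3402.3 K → 3400 K; t = 34.
B = 138.5·ln(34 − 10) − 305.0 = 138.5·ln 24 − 305.0 = 138.5·3.1781 − 305.0 = 135.160.
Rounded: 135.

135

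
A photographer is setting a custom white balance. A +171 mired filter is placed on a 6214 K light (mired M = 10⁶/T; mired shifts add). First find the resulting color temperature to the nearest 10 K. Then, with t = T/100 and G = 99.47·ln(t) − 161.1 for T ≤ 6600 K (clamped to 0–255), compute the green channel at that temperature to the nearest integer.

178

M_in = 10⁶/6214 = 160.93; M_out = 160.93 + (+171) = 331.93.
T_out = 10⁶/331.93 = 3012.7 K → 3010 K; t = 30.1.
G = 99.47·ln 30.1 − 161.1 = 99.47·3.4045 − 161.1 = 177.548.
Rounded: 178.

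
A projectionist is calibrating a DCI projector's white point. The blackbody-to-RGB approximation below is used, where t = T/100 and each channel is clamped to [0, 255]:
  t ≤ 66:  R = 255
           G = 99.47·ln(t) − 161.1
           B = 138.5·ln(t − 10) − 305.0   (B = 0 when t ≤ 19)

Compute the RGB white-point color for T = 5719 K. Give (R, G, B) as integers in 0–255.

(255, 241, 229)

t = 5719/100 = 57.19; the t ≤ 66 branch applies.
R = 255 by definition for t ≤ 66.
G = 99.47·ln 57.19 − 161.1 = 99.47·4.0464 − 161.1 = 241.393.
B = 138.5·ln(57.19 − 10) − 305.0 = 138.5·ln 47.19 − 305.0 = 138.5·3.8542 − 305.0 = 228.804.
Rounded: (255, 241, 229).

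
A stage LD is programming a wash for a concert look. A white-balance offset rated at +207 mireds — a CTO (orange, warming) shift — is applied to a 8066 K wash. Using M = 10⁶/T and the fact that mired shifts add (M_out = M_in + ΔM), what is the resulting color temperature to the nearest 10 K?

M_in = 10⁶/8066 = 123.98 mireds.
M_out = 123.98 + (+207) = 330.98 mireds.
T_out = 10⁶/330.98 = 3021.4 K → 3020 K.

3020 K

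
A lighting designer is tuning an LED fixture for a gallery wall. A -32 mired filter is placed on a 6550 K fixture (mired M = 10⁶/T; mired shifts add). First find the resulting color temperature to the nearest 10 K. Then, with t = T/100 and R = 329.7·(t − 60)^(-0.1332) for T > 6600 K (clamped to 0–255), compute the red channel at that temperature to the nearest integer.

217

M_in = 10⁶/6550 = 152.67; M_out = 152.67 + (-32) = 120.67.
T_out = 10⁶/120.67 = 8286.9 K → 8290 K; t = 82.9.
R = 329.7·(82.9 − 60)^(-0.1332) = 329.7·22.9^(-0.1332) = 329.7·0.65898 = 217.265.
Rounded: 217.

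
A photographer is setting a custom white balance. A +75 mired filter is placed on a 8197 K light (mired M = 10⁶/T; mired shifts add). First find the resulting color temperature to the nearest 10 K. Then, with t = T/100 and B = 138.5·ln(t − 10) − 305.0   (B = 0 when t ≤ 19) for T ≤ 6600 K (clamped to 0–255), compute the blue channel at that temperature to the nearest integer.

M_in = 10⁶/8197 = 122.00; M_out = 122.00 + (+75) = 197.00.
T_out = 10⁶/197.00 = 5076.2 K → 5080 K; t = 50.8.
B = 138.5·ln(50.8 − 10) − 305.0 = 138.5·ln 40.8 − 305.0 = 138.5·3.7087 − 305.0 = 208.652.
Rounded: 209.

209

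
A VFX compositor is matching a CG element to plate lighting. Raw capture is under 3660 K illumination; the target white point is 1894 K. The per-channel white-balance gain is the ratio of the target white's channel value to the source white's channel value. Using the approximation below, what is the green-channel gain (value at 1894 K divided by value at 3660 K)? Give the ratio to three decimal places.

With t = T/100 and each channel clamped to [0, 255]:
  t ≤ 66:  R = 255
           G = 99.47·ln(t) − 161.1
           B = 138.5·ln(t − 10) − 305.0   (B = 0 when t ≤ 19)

At 3660 K (t = 36.6):
  G = 99.47·ln 36.6 − 161.1 = 99.47·3.6000 − 161.1 = 196.997.
At 1894 K (t = 18.94):
  G = 99.47·ln 18.94 − 161.1 = 99.47·2.9413 − 161.1 = 131.469.
Gain = 131.469 / 196.997 = 0.6674 → 0.667.

0.667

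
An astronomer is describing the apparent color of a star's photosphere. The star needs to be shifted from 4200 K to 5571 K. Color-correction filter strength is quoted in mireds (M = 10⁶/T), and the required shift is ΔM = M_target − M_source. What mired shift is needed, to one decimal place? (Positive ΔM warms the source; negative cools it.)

M_source = 10⁶/4200 = 238.095; M_target = 10⁶/5571 = 179.501.
ΔM = 179.501 − 238.095 = -58.594 → -58.6 mireds, a cooling shift.

-58.6 mireds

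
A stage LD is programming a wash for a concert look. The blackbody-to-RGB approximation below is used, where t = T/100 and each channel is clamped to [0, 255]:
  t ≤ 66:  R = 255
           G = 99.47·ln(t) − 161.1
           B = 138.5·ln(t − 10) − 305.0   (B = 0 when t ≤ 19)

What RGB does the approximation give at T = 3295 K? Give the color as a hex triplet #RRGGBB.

t = 3295/100 = 32.95; the t ≤ 66 branch applies.
R = 255 by definition for t ≤ 66.
G = 99.47·ln 32.95 − 161.1 = 99.47·3.4950 − 161.1 = 186.547.
B = 138.5·ln(32.95 − 10) − 305.0 = 138.5·ln 22.95 − 305.0 = 138.5·3.1333 − 305.0 = 128.965.
Rounded: (255, 187, 129).
In hex: #FFBB81.

#FFBB81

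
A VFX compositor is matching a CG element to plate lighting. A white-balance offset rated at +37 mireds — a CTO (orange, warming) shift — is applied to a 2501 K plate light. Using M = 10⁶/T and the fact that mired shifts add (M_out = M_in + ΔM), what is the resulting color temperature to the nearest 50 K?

2300 K

M_in = 10⁶/2501 = 399.84 mireds.
M_out = 399.84 + (+37) = 436.84 mireds.
T_out = 10⁶/436.84 = 2289.2 K → 2300 K.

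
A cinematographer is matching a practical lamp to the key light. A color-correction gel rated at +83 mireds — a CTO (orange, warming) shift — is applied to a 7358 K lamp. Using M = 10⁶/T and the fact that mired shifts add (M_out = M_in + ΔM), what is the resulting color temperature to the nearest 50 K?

4550 K

M_in = 10⁶/7358 = 135.91 mireds.
M_out = 135.91 + (+83) = 218.91 mireds.
T_out = 10⁶/218.91 = 4568.2 K → 4550 K.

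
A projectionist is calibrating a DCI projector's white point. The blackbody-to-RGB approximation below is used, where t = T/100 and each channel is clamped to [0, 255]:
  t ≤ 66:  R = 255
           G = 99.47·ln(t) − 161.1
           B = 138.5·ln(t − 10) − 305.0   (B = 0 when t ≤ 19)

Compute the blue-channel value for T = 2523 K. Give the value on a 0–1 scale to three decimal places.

t = 2523/100 = 25.23; the t ≤ 66 branch applies.
B = 138.5·ln(25.23 − 10) − 305.0 = 138.5·ln 15.23 − 305.0 = 138.5·2.7233 − 305.0 = 72.173.
On a 0–1 scale: 72.173/255 = 0.2830 → 0.283.

0.283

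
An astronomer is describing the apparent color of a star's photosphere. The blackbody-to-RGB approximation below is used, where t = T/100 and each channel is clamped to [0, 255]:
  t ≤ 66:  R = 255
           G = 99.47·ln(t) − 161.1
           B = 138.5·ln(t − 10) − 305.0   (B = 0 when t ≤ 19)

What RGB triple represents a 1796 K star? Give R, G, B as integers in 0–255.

t = 1796/100 = 17.96; the t ≤ 66 branch applies.
R = 255 by definition for t ≤ 66.
G = 99.47·ln 17.96 − 161.1 = 99.47·2.8881 − 161.1 = 126.184.
t = 17.96 ≤ 19, so B = 0.
Rounded: (255, 126, 0).

R=255, G=126, B=0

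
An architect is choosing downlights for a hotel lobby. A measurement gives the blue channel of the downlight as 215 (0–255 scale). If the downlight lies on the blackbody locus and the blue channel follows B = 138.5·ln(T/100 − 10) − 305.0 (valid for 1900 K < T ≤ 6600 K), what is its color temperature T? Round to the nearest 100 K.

5300 K

ln(t − 10) = (215 + 305.0) / 138.5 = 3.7545.
t − 10 = e^3.7545 = 42.713, so t = 52.713.
T = 100·t = 5271 K → 5300 K to the nearest 100 K.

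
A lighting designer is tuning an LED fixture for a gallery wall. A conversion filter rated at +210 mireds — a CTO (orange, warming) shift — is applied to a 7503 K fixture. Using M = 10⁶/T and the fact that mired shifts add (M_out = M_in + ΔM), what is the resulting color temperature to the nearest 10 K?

2910 K

M_in = 10⁶/7503 = 133.28 mireds.
M_out = 133.28 + (+210) = 343.28 mireds.
T_out = 10⁶/343.28 = 2913.1 K → 2910 K.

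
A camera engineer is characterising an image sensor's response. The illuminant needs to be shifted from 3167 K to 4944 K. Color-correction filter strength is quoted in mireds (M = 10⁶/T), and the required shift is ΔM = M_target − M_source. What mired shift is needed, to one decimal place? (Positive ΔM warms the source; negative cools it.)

M_source = 10⁶/3167 = 315.756; M_target = 10⁶/4944 = 202.265.
ΔM = 202.265 − 315.756 = -113.491 → -113.5 mireds, a cooling shift.

-113.5 mireds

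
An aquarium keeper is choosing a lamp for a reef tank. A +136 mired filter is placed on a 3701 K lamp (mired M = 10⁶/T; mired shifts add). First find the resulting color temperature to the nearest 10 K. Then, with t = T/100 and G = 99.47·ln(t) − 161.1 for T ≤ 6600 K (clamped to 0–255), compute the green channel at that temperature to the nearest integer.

M_in = 10⁶/3701 = 270.20; M_out = 270.20 + (+136) = 406.20.
T_out = 10⁶/406.20 = 2461.9 K → 2460 K; t = 24.6.
G = 99.47·ln 24.6 − 161.1 = 99.47·3.2027 − 161.1 = 157.477.
Rounded: 157.

157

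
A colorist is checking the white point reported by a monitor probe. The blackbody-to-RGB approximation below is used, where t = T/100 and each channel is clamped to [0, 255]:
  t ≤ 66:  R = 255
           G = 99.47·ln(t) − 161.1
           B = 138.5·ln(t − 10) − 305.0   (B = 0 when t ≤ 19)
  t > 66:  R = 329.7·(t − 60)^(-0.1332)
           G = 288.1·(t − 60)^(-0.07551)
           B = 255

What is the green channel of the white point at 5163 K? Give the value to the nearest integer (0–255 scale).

t = 5163/100 = 51.63; the t ≤ 66 branch applies.
G = 99.47·ln 51.63 − 161.1 = 99.47·3.9441 − 161.1 = 231.220.
Rounded: 231.

231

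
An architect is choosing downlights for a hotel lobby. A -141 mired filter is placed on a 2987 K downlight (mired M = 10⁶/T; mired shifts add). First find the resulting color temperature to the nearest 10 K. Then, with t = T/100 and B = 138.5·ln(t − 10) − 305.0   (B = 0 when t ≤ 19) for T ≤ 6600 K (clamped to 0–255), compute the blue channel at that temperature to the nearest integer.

M_in = 10⁶/2987 = 334.78; M_out = 334.78 + (-141) = 193.78.
T_out = 10⁶/193.78 = 5160.4 K → 5160 K; t = 51.6.
B = 138.5·ln(51.6 − 10) − 305.0 = 138.5·ln 41.6 − 305.0 = 138.5·3.7281 − 305.0 = 211.342.
Rounded: 211.

211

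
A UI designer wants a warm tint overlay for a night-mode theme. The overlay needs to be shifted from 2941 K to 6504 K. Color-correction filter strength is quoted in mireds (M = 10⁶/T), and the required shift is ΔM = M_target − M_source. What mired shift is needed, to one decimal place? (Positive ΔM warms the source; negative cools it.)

-186.3 mireds

M_source = 10⁶/2941 = 340.020; M_target = 10⁶/6504 = 153.752.
ΔM = 153.752 − 340.020 = -186.269 → -186.3 mireds, a cooling shift.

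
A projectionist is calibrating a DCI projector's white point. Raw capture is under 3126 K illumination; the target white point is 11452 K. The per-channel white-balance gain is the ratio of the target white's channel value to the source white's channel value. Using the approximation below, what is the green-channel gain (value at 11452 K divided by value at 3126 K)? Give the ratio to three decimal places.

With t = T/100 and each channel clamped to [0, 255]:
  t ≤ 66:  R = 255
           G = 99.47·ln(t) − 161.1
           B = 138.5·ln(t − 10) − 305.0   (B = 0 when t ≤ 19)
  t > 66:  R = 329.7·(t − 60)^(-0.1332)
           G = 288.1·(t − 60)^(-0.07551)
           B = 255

1.175

At 3126 K (t = 31.26):
  G = 99.47·ln 31.26 − 161.1 = 99.47·3.4423 − 161.1 = 181.309.
At 11452 K (t = 114.52):
  G = 288.1·(114.52 − 60)^(-0.07551) = 288.1·54.52^(-0.07551) = 288.1·0.73939 = 213.018.
Gain = 213.018 / 181.309 = 1.1749 → 1.175.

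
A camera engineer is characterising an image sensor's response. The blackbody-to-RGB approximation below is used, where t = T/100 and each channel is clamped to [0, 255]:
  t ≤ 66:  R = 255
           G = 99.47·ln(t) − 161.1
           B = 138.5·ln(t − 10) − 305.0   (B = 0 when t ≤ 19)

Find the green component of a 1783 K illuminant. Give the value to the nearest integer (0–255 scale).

125

t = 1783/100 = 17.83; the t ≤ 66 branch applies.
G = 99.47·ln 17.83 − 161.1 = 99.47·2.8809 − 161.1 = 125.461.
Rounded: 125.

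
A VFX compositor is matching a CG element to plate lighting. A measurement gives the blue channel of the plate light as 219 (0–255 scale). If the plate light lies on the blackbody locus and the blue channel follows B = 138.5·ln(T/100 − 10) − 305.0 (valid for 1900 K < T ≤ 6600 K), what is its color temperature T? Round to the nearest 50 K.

5400 K

ln(t − 10) = (219 + 305.0) / 138.5 = 3.7834.
t − 10 = e^3.7834 = 43.965, so t = 53.965.
T = 100·t = 5396 K → 5400 K to the nearest 50 K.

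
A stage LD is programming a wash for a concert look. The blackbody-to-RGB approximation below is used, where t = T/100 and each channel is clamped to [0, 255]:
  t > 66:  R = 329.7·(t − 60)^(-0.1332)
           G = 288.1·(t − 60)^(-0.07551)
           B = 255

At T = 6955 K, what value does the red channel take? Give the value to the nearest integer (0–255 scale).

t = 6955/100 = 69.55; the t > 66 branch applies.
R = 329.7·(69.55 − 60)^(-0.1332) = 329.7·9.55^(-0.1332) = 329.7·0.74040 = 244.108.
Rounded: 244.

244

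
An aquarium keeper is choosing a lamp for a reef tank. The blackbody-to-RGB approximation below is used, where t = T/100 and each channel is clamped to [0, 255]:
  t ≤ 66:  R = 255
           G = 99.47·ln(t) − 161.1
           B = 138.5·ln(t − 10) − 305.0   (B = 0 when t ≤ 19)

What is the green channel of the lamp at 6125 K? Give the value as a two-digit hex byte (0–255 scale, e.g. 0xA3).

t = 6125/100 = 61.25; the t ≤ 66 branch applies.
G = 99.47·ln 61.25 − 161.1 = 99.47·4.1150 − 161.1 = 248.215.
Rounded: 248; in hex, 0xF8.

0xF8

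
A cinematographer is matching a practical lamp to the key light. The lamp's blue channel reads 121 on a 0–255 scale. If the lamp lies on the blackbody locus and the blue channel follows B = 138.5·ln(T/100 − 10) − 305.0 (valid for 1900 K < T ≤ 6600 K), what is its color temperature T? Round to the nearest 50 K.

ln(t − 10) = (121 + 305.0) / 138.5 = 3.0758.
t − 10 = e^3.0758 = 21.667, so t = 31.667.
T = 100·t = 3167 K → 3150 K to the nearest 50 K.

3150 K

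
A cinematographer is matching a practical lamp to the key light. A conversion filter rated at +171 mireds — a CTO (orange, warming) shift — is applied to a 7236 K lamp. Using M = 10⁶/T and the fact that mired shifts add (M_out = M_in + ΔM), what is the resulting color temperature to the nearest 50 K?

M_in = 10⁶/7236 = 138.20 mireds.
M_out = 138.20 + (+171) = 309.20 mireds.
T_out = 10⁶/309.20 = 3234.2 K → 3250 K.

3250 K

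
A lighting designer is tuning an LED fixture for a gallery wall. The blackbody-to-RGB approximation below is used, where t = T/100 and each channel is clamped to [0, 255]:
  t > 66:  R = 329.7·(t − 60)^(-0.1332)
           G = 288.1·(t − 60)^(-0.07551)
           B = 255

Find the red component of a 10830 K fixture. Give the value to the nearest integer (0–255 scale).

t = 10830/100 = 108.3; the t > 66 branch applies.
R = 329.7·(108.3 − 60)^(-0.1332) = 329.7·48.3^(-0.1332) = 329.7·0.59662 = 196.706.
Rounded: 197.

197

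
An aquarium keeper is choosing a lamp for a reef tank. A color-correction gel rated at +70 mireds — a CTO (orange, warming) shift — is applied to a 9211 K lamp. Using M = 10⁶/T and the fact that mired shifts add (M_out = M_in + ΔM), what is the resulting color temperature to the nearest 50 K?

M_in = 10⁶/9211 = 108.57 mireds.
M_out = 108.57 + (+70) = 178.57 mireds.
T_out = 10⁶/178.57 = 5600.2 K → 5600 K.

5600 K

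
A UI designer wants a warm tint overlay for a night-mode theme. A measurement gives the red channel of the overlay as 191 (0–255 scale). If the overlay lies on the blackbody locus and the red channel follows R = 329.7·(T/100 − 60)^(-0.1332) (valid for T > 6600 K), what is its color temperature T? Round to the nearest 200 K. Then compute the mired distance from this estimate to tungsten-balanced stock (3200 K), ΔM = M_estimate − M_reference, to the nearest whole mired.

-229 mireds

(t − 60)^(-0.1332) = 191/329.7 = 0.57931.
t − 60 = 0.57931^(1/-0.1332) = 0.57931^(-7.508) = 60.245, so t = 120.245.
T = 100·t = 12025 K → 12000 K to the nearest 200 K.
M_estimate = 10⁶/12000 = 83.33; M_reference = 10⁶/3200 = 312.50.
ΔM = 83.33 − 312.50 = -229.17 → -229 mireds.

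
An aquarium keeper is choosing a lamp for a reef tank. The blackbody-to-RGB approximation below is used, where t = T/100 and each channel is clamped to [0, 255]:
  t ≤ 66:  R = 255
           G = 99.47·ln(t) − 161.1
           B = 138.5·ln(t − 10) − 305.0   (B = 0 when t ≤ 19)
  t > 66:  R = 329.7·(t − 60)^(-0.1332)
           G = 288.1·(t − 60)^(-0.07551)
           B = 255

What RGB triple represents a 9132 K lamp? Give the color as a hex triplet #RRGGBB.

t = 9132/100 = 91.32; the t > 66 branch applies.
R = 329.7·(91.32 − 60)^(-0.1332) = 329.7·31.32^(-0.1332) = 329.7·0.63206 = 208.389.
G = 288.1·(91.32 − 60)^(-0.07551) = 288.1·31.32^(-0.07551) = 288.1·0.77099 = 222.123.
B = 255 by definition for t > 66.
Rounded: (208, 222, 255).
In hex: #D0DEFF.

#D0DEFF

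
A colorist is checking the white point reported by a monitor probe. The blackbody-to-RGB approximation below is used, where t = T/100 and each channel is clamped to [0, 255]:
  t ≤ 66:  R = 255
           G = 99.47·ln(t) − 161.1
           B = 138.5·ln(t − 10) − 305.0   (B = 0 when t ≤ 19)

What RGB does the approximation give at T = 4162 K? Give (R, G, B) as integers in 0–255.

(255, 210, 173)

t = 4162/100 = 41.62; the t ≤ 66 branch applies.
R = 255 by definition for t ≤ 66.
G = 99.47·ln 41.62 − 161.1 = 99.47·3.7286 − 161.1 = 209.782.
B = 138.5·ln(41.62 − 10) − 305.0 = 138.5·ln 31.62 − 305.0 = 138.5·3.4538 − 305.0 = 173.350.
Rounded: (255, 210, 173).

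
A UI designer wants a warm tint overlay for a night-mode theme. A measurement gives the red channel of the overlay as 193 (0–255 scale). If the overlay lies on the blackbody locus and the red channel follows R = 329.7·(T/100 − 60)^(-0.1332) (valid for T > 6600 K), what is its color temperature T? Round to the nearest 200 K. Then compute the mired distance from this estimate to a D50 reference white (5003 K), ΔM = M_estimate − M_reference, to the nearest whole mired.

-114 mireds

(t − 60)^(-0.1332) = 193/329.7 = 0.58538.
t − 60 = 0.58538^(1/-0.1332) = 0.58538^(-7.508) = 55.713, so t = 115.713.
T = 100·t = 11571 K → 11600 K to the nearest 200 K.
M_estimate = 10⁶/11600 = 86.21; M_reference = 10⁶/5003 = 199.88.
ΔM = 86.21 − 199.88 = -113.67 → -114 mireds.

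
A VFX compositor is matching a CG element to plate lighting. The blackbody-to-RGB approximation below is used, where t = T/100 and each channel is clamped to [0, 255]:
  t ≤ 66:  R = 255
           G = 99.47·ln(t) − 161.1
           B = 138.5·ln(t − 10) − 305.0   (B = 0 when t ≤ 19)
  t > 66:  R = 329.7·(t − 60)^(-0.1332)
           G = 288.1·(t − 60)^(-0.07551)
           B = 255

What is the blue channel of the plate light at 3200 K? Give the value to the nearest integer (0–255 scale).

t = 3200/100 = 32; the t ≤ 66 branch applies.
B = 138.5·ln(32 − 10) − 305.0 = 138.5·ln 22 − 305.0 = 138.5·3.0910 − 305.0 = 123.109.
Rounded: 123.

123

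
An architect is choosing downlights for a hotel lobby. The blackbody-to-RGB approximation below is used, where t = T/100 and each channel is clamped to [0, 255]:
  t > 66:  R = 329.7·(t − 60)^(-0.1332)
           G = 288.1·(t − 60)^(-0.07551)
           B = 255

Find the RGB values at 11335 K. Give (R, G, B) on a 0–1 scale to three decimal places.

t = 11335/100 = 113.35; the t > 66 branch applies.
R = 329.7·(113.35 − 60)^(-0.1332) = 329.7·53.35^(-0.1332) = 329.7·0.58877 = 194.117.
G = 288.1·(113.35 − 60)^(-0.07551) = 288.1·53.35^(-0.07551) = 288.1·0.74060 = 213.367.
B = 255 by definition for t > 66.
Dividing each by 255: (0.7612, 0.8367, 1.0000) → (0.761, 0.837, 1.000).

(0.761, 0.837, 1.000)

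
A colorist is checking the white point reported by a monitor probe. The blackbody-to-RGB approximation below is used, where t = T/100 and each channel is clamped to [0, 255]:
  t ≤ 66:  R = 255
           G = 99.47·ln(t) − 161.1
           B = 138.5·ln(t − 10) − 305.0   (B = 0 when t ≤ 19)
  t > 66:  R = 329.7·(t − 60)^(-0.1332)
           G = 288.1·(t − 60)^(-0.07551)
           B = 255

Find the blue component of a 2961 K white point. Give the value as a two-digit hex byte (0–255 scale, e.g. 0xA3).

0x6B

t = 2961/100 = 29.61; the t ≤ 66 branch applies.
B = 138.5·ln(29.61 − 10) − 305.0 = 138.5·ln 19.61 − 305.0 = 138.5·2.9760 − 305.0 = 107.181.
Rounded: 107; in hex, 0x6B.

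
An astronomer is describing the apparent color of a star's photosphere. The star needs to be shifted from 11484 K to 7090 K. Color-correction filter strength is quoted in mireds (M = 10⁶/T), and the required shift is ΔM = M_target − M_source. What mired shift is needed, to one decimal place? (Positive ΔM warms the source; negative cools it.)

M_source = 10⁶/11484 = 87.078; M_target = 10⁶/7090 = 141.044.
ΔM = 141.044 − 87.078 = 53.966 → +54.0 mireds, a warming shift.

+54.0 mireds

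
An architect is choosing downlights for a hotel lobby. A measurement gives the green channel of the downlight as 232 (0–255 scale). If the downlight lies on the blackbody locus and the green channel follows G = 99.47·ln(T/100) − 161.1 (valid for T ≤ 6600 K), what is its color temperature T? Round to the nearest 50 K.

ln t = (232 + 161.1) / 99.47 = 3.9519.
t = e^3.9519 = 52.036.
T = 100·t = 5204 K → 5200 K to the nearest 50 K.

5200 K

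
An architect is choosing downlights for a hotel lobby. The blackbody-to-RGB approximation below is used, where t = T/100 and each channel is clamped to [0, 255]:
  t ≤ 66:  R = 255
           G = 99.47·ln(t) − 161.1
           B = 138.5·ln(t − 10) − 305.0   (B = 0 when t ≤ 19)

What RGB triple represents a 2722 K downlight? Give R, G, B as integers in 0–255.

R=255, G=168, B=89

t = 2722/100 = 27.22; the t ≤ 66 branch applies.
R = 255 by definition for t ≤ 66.
G = 99.47·ln 27.22 − 161.1 = 99.47·3.3040 − 161.1 = 167.544.
B = 138.5·ln(27.22 − 10) − 305.0 = 138.5·ln 17.22 − 305.0 = 138.5·2.8461 − 305.0 = 89.181.
Rounded: (255, 168, 89).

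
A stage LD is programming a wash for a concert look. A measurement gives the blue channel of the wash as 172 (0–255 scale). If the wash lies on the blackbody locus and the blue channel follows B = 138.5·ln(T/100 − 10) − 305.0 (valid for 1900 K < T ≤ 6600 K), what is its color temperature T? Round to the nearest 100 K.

ln(t − 10) = (172 + 305.0) / 138.5 = 3.4440.
t − 10 = e^3.4440 = 31.313, so t = 41.313.
T = 100·t = 4131 K → 4100 K to the nearest 100 K.

4100 K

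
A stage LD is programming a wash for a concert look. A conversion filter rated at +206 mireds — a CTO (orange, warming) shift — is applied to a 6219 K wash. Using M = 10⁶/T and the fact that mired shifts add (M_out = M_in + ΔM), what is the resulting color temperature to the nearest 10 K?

2730 K

M_in = 10⁶/6219 = 160.80 mireds.
M_out = 160.80 + (+206) = 366.80 mireds.
T_out = 10⁶/366.80 = 2726.3 K → 2730 K.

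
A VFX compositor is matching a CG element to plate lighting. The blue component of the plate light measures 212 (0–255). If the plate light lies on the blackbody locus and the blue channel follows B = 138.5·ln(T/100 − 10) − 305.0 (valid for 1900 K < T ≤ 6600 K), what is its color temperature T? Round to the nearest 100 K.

ln(t − 10) = (212 + 305.0) / 138.5 = 3.7329.
t − 10 = e^3.7329 = 41.798, so t = 51.798.
T = 100·t = 5180 K → 5200 K to the nearest 100 K.

5200 K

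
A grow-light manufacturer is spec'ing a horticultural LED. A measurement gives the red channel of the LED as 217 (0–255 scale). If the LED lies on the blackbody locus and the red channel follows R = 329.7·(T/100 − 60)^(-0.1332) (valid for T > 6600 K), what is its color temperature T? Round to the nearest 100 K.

(t − 60)^(-0.1332) = 217/329.7 = 0.65817.
t − 60 = 0.65817^(1/-0.1332) = 0.65817^(-7.508) = 23.110, so t = 83.110.
T = 100·t = 8311 K → 8300 K to the nearest 100 K.

8300 K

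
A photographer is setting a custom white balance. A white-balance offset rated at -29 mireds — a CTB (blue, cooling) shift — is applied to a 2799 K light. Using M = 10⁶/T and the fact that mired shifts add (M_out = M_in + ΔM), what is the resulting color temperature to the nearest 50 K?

3050 K

M_in = 10⁶/2799 = 357.27 mireds.
M_out = 357.27 + (-29) = 328.27 mireds.
T_out = 10⁶/328.27 = 3046.3 K → 3050 K.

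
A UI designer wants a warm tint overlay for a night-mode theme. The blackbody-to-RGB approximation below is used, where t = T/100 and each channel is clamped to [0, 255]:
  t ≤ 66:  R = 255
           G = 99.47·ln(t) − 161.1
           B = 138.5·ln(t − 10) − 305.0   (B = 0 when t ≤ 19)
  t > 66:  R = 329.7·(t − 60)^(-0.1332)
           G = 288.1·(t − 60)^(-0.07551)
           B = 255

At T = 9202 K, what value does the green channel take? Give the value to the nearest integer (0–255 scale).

t = 9202/100 = 92.02; the t > 66 branch applies.
G = 288.1·(92.02 − 60)^(-0.07551) = 288.1·32.02^(-0.07551) = 288.1·0.76971 = 221.753.
Rounded: 222.

222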